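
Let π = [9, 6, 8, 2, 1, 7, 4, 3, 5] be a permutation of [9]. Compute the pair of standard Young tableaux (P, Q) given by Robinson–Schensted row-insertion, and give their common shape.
P = [1, 3, 5] / [2, 4] / [6, 7] / [8] / [9];  Q = [1, 3, 9] / [2, 6] / [4, 7] / [5] / [8];  common shape = (3, 2, 2, 1, 1)

Row-insert the values π_1, π_2, … into P one at a time, bumping the leftmost entry strictly greater than the inserted value down to the next row. The recording tableau Q records, in position (i, j), the step at which that cell was added to P.
  Insert 9 (step 1): P = [9];  Q = [1]
  Insert 6 (step 2): P = [6] / [9];  Q = [1] / [2]
  Insert 8 (step 3): P = [6, 8] / [9];  Q = [1, 3] / [2]
  Insert 2 (step 4): P = [2, 8] / [6] / [9];  Q = [1, 3] / [2] / [4]
  Insert 1 (step 5): P = [1, 8] / [2] / [6] / [9];  Q = [1, 3] / [2] / [4] / [5]
  Insert 7 (step 6): P = [1, 7] / [2, 8] / [6] / [9];  Q = [1, 3] / [2, 6] / [4] / [5]
  Insert 4 (step 7): P = [1, 4] / [2, 7] / [6, 8] / [9];  Q = [1, 3] / [2, 6] / [4, 7] / [5]
  Insert 3 (step 8): P = [1, 3] / [2, 4] / [6, 7] / [8] / [9];  Q = [1, 3] / [2, 6] / [4, 7] / [5] / [8]
  Insert 5 (step 9): P = [1, 3, 5] / [2, 4] / [6, 7] / [8] / [9];  Q = [1, 3, 9] / [2, 6] / [4, 7] / [5] / [8]
Final shape: (3, 2, 2, 1, 1).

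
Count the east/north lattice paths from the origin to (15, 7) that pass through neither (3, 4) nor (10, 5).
Number of paths = 97436

Inclusion–exclusion. Total paths: C(22, 15) = 170544. Through P₁: C(7, 3)·C(15, 12) = 15925. Through P₂: C(15, 10)·C(7, 5) = 63063. Since P₁ is strictly southwest of P₂, a monotone path through both must visit P₁ then P₂; paths through both = C(7, 3)·C(8, 7)·C(7, 5) = 5880. Avoid both = 170544 − 15925 − 63063 + 5880 = 97436.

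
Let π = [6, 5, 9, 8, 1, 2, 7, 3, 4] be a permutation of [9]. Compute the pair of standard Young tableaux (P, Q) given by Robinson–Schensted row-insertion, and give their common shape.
P = [1, 2, 3, 4] / [5, 7] / [6, 8] / [9];  Q = [1, 3, 7, 9] / [2, 4] / [5, 6] / [8];  common shape = (4, 2, 2, 1)

Row-insert the values π_1, π_2, … into P one at a time, bumping the leftmost entry strictly greater than the inserted value down to the next row. The recording tableau Q records, in position (i, j), the step at which that cell was added to P.
  Insert 6 (step 1): P = [6];  Q = [1]
  Insert 5 (step 2): P = [5] / [6];  Q = [1] / [2]
  Insert 9 (step 3): P = [5, 9] / [6];  Q = [1, 3] / [2]
  Insert 8 (step 4): P = [5, 8] / [6, 9];  Q = [1, 3] / [2, 4]
  Insert 1 (step 5): P = [1, 8] / [5, 9] / [6];  Q = [1, 3] / [2, 4] / [5]
  Insert 2 (step 6): P = [1, 2] / [5, 8] / [6, 9];  Q = [1, 3] / [2, 4] / [5, 6]
  Insert 7 (step 7): P = [1, 2, 7] / [5, 8] / [6, 9];  Q = [1, 3, 7] / [2, 4] / [5, 6]
  Insert 3 (step 8): P = [1, 2, 3] / [5, 7] / [6, 8] / [9];  Q = [1, 3, 7] / [2, 4] / [5, 6] / [8]
  Insert 4 (step 9): P = [1, 2, 3, 4] / [5, 7] / [6, 8] / [9];  Q = [1, 3, 7, 9] / [2, 4] / [5, 6] / [8]
Final shape: (4, 2, 2, 1).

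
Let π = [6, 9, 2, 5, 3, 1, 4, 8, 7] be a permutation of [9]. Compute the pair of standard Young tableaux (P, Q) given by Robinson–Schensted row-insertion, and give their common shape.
P = [1, 3, 4, 7] / [2, 8] / [5, 9] / [6];  Q = [1, 2, 7, 8] / [3, 4] / [5, 9] / [6];  common shape = (4, 2, 2, 1)

Row-insert the values π_1, π_2, … into P one at a time, bumping the leftmost entry strictly greater than the inserted value down to the next row. The recording tableau Q records, in position (i, j), the step at which that cell was added to P.
  Insert 6 (step 1): P = [6];  Q = [1]
  Insert 9 (step 2): P = [6, 9];  Q = [1, 2]
  Insert 2 (step 3): P = [2, 9] / [6];  Q = [1, 2] / [3]
  Insert 5 (step 4): P = [2, 5] / [6, 9];  Q = [1, 2] / [3, 4]
  Insert 3 (step 5): P = [2, 3] / [5, 9] / [6];  Q = [1, 2] / [3, 4] / [5]
  Insert 1 (step 6): P = [1, 3] / [2, 9] / [5] / [6];  Q = [1, 2] / [3, 4] / [5] / [6]
  Insert 4 (step 7): P = [1, 3, 4] / [2, 9] / [5] / [6];  Q = [1, 2, 7] / [3, 4] / [5] / [6]
  Insert 8 (step 8): P = [1, 3, 4, 8] / [2, 9] / [5] / [6];  Q = [1, 2, 7, 8] / [3, 4] / [5] / [6]
  Insert 7 (step 9): P = [1, 3, 4, 7] / [2, 8] / [5, 9] / [6];  Q = [1, 2, 7, 8] / [3, 4] / [5, 9] / [6]
Final shape: (4, 2, 2, 1).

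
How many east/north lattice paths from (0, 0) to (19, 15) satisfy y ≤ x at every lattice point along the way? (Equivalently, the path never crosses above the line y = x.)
Number of paths = 463991880

By the reflection principle (André's argument), the number of monotone paths to (19, 15) with n ≤ m that never go above y = x is C(34, 19) − C(34, 20) = 1855967520 − 1391975640 = 463991880.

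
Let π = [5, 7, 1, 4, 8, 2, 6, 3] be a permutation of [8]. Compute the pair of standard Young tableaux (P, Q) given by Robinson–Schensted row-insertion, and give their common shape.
P = [1, 2, 3] / [4, 6, 8] / [5, 7];  Q = [1, 2, 5] / [3, 4, 7] / [6, 8];  common shape = (3, 3, 2)

Row-insert the values π_1, π_2, … into P one at a time, bumping the leftmost entry strictly greater than the inserted value down to the next row. The recording tableau Q records, in position (i, j), the step at which that cell was added to P.
  Insert 5 (step 1): P = [5];  Q = [1]
  Insert 7 (step 2): P = [5, 7];  Q = [1, 2]
  Insert 1 (step 3): P = [1, 7] / [5];  Q = [1, 2] / [3]
  Insert 4 (step 4): P = [1, 4] / [5, 7];  Q = [1, 2] / [3, 4]
  Insert 8 (step 5): P = [1, 4, 8] / [5, 7];  Q = [1, 2, 5] / [3, 4]
  Insert 2 (step 6): P = [1, 2, 8] / [4, 7] / [5];  Q = [1, 2, 5] / [3, 4] / [6]
  Insert 6 (step 7): P = [1, 2, 6] / [4, 7, 8] / [5];  Q = [1, 2, 5] / [3, 4, 7] / [6]
  Insert 3 (step 8): P = [1, 2, 3] / [4, 6, 8] / [5, 7];  Q = [1, 2, 5] / [3, 4, 7] / [6, 8]
Final shape: (3, 3, 2).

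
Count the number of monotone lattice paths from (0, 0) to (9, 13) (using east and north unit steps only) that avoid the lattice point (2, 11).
Number of paths = 494612

Total paths from (0, 0) to (9, 13): C(22, 9) = 497420. Paths through (2, 11): (paths (0, 0) → (2, 11)) × (paths (2, 11) → (9, 13)) = C(13, 2) · C(9, 7) = 78 · 36 = 2808. Avoidance count = 497420 − 2808 = 494612.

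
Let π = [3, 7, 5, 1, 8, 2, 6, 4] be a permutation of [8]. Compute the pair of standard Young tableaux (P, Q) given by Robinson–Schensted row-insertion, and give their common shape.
P = [1, 2, 4] / [3, 5, 6] / [7, 8];  Q = [1, 2, 5] / [3, 6, 7] / [4, 8];  common shape = (3, 3, 2)

Row-insert the values π_1, π_2, … into P one at a time, bumping the leftmost entry strictly greater than the inserted value down to the next row. The recording tableau Q records, in position (i, j), the step at which that cell was added to P.
  Insert 3 (step 1): P = [3];  Q = [1]
  Insert 7 (step 2): P = [3, 7];  Q = [1, 2]
  Insert 5 (step 3): P = [3, 5] / [7];  Q = [1, 2] / [3]
  Insert 1 (step 4): P = [1, 5] / [3] / [7];  Q = [1, 2] / [3] / [4]
  Insert 8 (step 5): P = [1, 5, 8] / [3] / [7];  Q = [1, 2, 5] / [3] / [4]
  Insert 2 (step 6): P = [1, 2, 8] / [3, 5] / [7];  Q = [1, 2, 5] / [3, 6] / [4]
  Insert 6 (step 7): P = [1, 2, 6] / [3, 5, 8] / [7];  Q = [1, 2, 5] / [3, 6, 7] / [4]
  Insert 4 (step 8): P = [1, 2, 4] / [3, 5, 6] / [7, 8];  Q = [1, 2, 5] / [3, 6, 7] / [4, 8]
Final shape: (3, 3, 2).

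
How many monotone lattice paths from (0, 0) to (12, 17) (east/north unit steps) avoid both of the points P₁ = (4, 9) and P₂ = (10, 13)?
Number of paths = 27785145

Inclusion–exclusion. Total paths: C(29, 12) = 51895935. Through P₁: C(13, 4)·C(16, 8) = 9202050. Through P₂: C(23, 10)·C(6, 2) = 17160990. Since P₁ is strictly southwest of P₂, a monotone path through both must visit P₁ then P₂; paths through both = C(13, 4)·C(10, 6)·C(6, 2) = 2252250. Avoid both = 51895935 − 9202050 − 17160990 + 2252250 = 27785145.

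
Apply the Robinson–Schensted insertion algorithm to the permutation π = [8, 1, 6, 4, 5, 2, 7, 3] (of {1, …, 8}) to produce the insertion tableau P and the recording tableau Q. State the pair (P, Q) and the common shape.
P = [1, 2, 3, 7] / [4, 5] / [6] / [8];  Q = [1, 3, 5, 7] / [2, 8] / [4] / [6];  common shape = (4, 2, 1, 1)

Row-insert the values π_1, π_2, … into P one at a time, bumping the leftmost entry strictly greater than the inserted value down to the next row. The recording tableau Q records, in position (i, j), the step at which that cell was added to P.
  Insert 8 (step 1): P = [8];  Q = [1]
  Insert 1 (step 2): P = [1] / [8];  Q = [1] / [2]
  Insert 6 (step 3): P = [1, 6] / [8];  Q = [1, 3] / [2]
  Insert 4 (step 4): P = [1, 4] / [6] / [8];  Q = [1, 3] / [2] / [4]
  Insert 5 (step 5): P = [1, 4, 5] / [6] / [8];  Q = [1, 3, 5] / [2] / [4]
  Insert 2 (step 6): P = [1, 2, 5] / [4] / [6] / [8];  Q = [1, 3, 5] / [2] / [4] / [6]
  Insert 7 (step 7): P = [1, 2, 5, 7] / [4] / [6] / [8];  Q = [1, 3, 5, 7] / [2] / [4] / [6]
  Insert 3 (step 8): P = [1, 2, 3, 7] / [4, 5] / [6] / [8];  Q = [1, 3, 5, 7] / [2, 8] / [4] / [6]
Final shape: (4, 2, 1, 1).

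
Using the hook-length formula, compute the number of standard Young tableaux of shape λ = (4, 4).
# SYT of shape (4, 4) = 14

Hook-length formula: f^λ = n! / Π hook(c), product over all cells c of the Young diagram. For λ = (4, 4), n = 8 boxes. Hook lengths by row (left-to-right, top-to-bottom): [5, 4, 3, 2]; [4, 3, 2, 1]. Product of hooks = 2880. So f^λ = 8! / 2880 = 40320 / 2880 = 14.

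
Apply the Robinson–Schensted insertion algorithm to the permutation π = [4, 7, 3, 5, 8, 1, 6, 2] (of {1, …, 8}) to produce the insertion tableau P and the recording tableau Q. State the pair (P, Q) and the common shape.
P = [1, 2, 6] / [3, 5, 8] / [4, 7];  Q = [1, 2, 5] / [3, 4, 7] / [6, 8];  common shape = (3, 3, 2)

Row-insert the values π_1, π_2, … into P one at a time, bumping the leftmost entry strictly greater than the inserted value down to the next row. The recording tableau Q records, in position (i, j), the step at which that cell was added to P.
  Insert 4 (step 1): P = [4];  Q = [1]
  Insert 7 (step 2): P = [4, 7];  Q = [1, 2]
  Insert 3 (step 3): P = [3, 7] / [4];  Q = [1, 2] / [3]
  Insert 5 (step 4): P = [3, 5] / [4, 7];  Q = [1, 2] / [3, 4]
  Insert 8 (step 5): P = [3, 5, 8] / [4, 7];  Q = [1, 2, 5] / [3, 4]
  Insert 1 (step 6): P = [1, 5, 8] / [3, 7] / [4];  Q = [1, 2, 5] / [3, 4] / [6]
  Insert 6 (step 7): P = [1, 5, 6] / [3, 7, 8] / [4];  Q = [1, 2, 5] / [3, 4, 7] / [6]
  Insert 2 (step 8): P = [1, 2, 6] / [3, 5, 8] / [4, 7];  Q = [1, 2, 5] / [3, 4, 7] / [6, 8]
Final shape: (3, 3, 2).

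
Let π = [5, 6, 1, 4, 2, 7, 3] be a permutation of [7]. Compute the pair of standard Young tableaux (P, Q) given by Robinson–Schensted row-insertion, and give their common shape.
P = [1, 2, 3] / [4, 6, 7] / [5];  Q = [1, 2, 6] / [3, 4, 7] / [5];  common shape = (3, 3, 1)

Row-insert the values π_1, π_2, … into P one at a time, bumping the leftmost entry strictly greater than the inserted value down to the next row. The recording tableau Q records, in position (i, j), the step at which that cell was added to P.
  Insert 5 (step 1): P = [5];  Q = [1]
  Insert 6 (step 2): P = [5, 6];  Q = [1, 2]
  Insert 1 (step 3): P = [1, 6] / [5];  Q = [1, 2] / [3]
  Insert 4 (step 4): P = [1, 4] / [5, 6];  Q = [1, 2] / [3, 4]
  Insert 2 (step 5): P = [1, 2] / [4, 6] / [5];  Q = [1, 2] / [3, 4] / [5]
  Insert 7 (step 6): P = [1, 2, 7] / [4, 6] / [5];  Q = [1, 2, 6] / [3, 4] / [5]
  Insert 3 (step 7): P = [1, 2, 3] / [4, 6, 7] / [5];  Q = [1, 2, 6] / [3, 4, 7] / [5]
Final shape: (3, 3, 1).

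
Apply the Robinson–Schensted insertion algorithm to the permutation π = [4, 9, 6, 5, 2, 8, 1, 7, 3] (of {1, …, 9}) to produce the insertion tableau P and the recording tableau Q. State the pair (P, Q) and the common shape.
P = [1, 3, 7] / [2, 5] / [4, 8] / [6] / [9];  Q = [1, 2, 6] / [3, 8] / [4, 9] / [5] / [7];  common shape = (3, 2, 2, 1, 1)

Row-insert the values π_1, π_2, … into P one at a time, bumping the leftmost entry strictly greater than the inserted value down to the next row. The recording tableau Q records, in position (i, j), the step at which that cell was added to P.
  Insert 4 (step 1): P = [4];  Q = [1]
  Insert 9 (step 2): P = [4, 9];  Q = [1, 2]
  Insert 6 (step 3): P = [4, 6] / [9];  Q = [1, 2] / [3]
  Insert 5 (step 4): P = [4, 5] / [6] / [9];  Q = [1, 2] / [3] / [4]
  Insert 2 (step 5): P = [2, 5] / [4] / [6] / [9];  Q = [1, 2] / [3] / [4] / [5]
  Insert 8 (step 6): P = [2, 5, 8] / [4] / [6] / [9];  Q = [1, 2, 6] / [3] / [4] / [5]
  Insert 1 (step 7): P = [1, 5, 8] / [2] / [4] / [6] / [9];  Q = [1, 2, 6] / [3] / [4] / [5] / [7]
  Insert 7 (step 8): P = [1, 5, 7] / [2, 8] / [4] / [6] / [9];  Q = [1, 2, 6] / [3, 8] / [4] / [5] / [7]
  Insert 3 (step 9): P = [1, 3, 7] / [2, 5] / [4, 8] / [6] / [9];  Q = [1, 2, 6] / [3, 8] / [4, 9] / [5] / [7]
Final shape: (3, 2, 2, 1, 1).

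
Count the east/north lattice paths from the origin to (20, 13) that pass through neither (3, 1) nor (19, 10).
Number of paths = 318150260

Inclusion–exclusion. Total paths: C(33, 20) = 573166440. Through P₁: C(4, 3)·C(29, 17) = 207583740. Through P₂: C(29, 19)·C(4, 1) = 80120040. Since P₁ is strictly southwest of P₂, a monotone path through both must visit P₁ then P₂; paths through both = C(4, 3)·C(25, 16)·C(4, 1) = 32687600. Avoid both = 573166440 − 207583740 − 80120040 + 32687600 = 318150260.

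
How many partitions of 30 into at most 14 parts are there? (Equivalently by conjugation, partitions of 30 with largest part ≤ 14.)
p(30, parts ≤ 14) = 4920

Use the recurrence p(n, m) = p(n, m−1) + p(n−m, m): either the largest part is < m (count p(n, m−1)) or the largest part is exactly m (remove one copy of m, count p(n−m, m)). With p(0, ·) = 1 this gives p(30, parts ≤ 14) = 4920. (By conjugating Young diagrams, this also counts partitions of 30 into at most 14 parts.)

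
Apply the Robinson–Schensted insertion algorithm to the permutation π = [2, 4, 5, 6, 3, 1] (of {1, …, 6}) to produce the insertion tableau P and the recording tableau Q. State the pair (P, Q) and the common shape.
P = [1, 3, 5, 6] / [2] / [4];  Q = [1, 2, 3, 4] / [5] / [6];  common shape = (4, 1, 1)

Row-insert the values π_1, π_2, … into P one at a time, bumping the leftmost entry strictly greater than the inserted value down to the next row. The recording tableau Q records, in position (i, j), the step at which that cell was added to P.
  Insert 2 (step 1): P = [2];  Q = [1]
  Insert 4 (step 2): P = [2, 4];  Q = [1, 2]
  Insert 5 (step 3): P = [2, 4, 5];  Q = [1, 2, 3]
  Insert 6 (step 4): P = [2, 4, 5, 6];  Q = [1, 2, 3, 4]
  Insert 3 (step 5): P = [2, 3, 5, 6] / [4];  Q = [1, 2, 3, 4] / [5]
  Insert 1 (step 6): P = [1, 3, 5, 6] / [2] / [4];  Q = [1, 2, 3, 4] / [5] / [6]
Final shape: (4, 1, 1).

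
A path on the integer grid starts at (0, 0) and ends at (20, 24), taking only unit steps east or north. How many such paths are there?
Number of paths = 1761039350070

A monotone lattice path from (0, 0) to (20, 24) consists of 20 east steps and 24 north steps in some order, so it is determined by which 20 of the 44 steps are east. The count is C(44, 20) = 1761039350070.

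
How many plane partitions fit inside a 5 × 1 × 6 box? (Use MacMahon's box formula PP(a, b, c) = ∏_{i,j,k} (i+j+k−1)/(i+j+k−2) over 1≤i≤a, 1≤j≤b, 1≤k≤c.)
PP(5, 1, 6) = 462

Evaluate the triple product over i = 1..5, j = 1..1, k = 1..6. The factors are (2/1) · (3/2) · (4/3) · (5/4) · (6/5) · (7/6) · (3/2) · (4/3) · … (30 factors total). The numerators and denominators telescope so the product is an integer; carrying out the multiplication exactly gives PP(5, 1, 6) = 462.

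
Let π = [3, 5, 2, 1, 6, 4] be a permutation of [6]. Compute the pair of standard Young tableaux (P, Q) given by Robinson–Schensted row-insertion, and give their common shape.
P = [1, 4, 6] / [2, 5] / [3];  Q = [1, 2, 5] / [3, 6] / [4];  common shape = (3, 2, 1)

Row-insert the values π_1, π_2, … into P one at a time, bumping the leftmost entry strictly greater than the inserted value down to the next row. The recording tableau Q records, in position (i, j), the step at which that cell was added to P.
  Insert 3 (step 1): P = [3];  Q = [1]
  Insert 5 (step 2): P = [3, 5];  Q = [1, 2]
  Insert 2 (step 3): P = [2, 5] / [3];  Q = [1, 2] / [3]
  Insert 1 (step 4): P = [1, 5] / [2] / [3];  Q = [1, 2] / [3] / [4]
  Insert 6 (step 5): P = [1, 5, 6] / [2] / [3];  Q = [1, 2, 5] / [3] / [4]
  Insert 4 (step 6): P = [1, 4, 6] / [2, 5] / [3];  Q = [1, 2, 5] / [3, 6] / [4]
Final shape: (3, 2, 1).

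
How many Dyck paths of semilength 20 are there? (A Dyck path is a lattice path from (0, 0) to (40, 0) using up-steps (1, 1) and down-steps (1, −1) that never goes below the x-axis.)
C_20 = 6564120420

These Dyck paths are counted by the Catalan number C_n = (1/(n + 1)) · C(2n, n). For n = 20: C_20 = (1/21) · C(40, 20) = 137846528820/21 = 6564120420.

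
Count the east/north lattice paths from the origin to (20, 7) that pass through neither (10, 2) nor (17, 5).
Number of paths = 505692

Inclusion–exclusion. Total paths: C(27, 20) = 888030. Through P₁: C(12, 10)·C(15, 10) = 198198. Through P₂: C(22, 17)·C(5, 3) = 263340. Since P₁ is strictly southwest of P₂, a monotone path through both must visit P₁ then P₂; paths through both = C(12, 10)·C(10, 7)·C(5, 3) = 79200. Avoid both = 888030 − 198198 − 263340 + 79200 = 505692.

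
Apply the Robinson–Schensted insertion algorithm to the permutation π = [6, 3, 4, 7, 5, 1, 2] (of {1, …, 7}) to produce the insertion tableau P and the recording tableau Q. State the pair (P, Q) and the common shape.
P = [1, 2, 5] / [3, 4] / [6, 7];  Q = [1, 3, 4] / [2, 5] / [6, 7];  common shape = (3, 2, 2)

Row-insert the values π_1, π_2, … into P one at a time, bumping the leftmost entry strictly greater than the inserted value down to the next row. The recording tableau Q records, in position (i, j), the step at which that cell was added to P.
  Insert 6 (step 1): P = [6];  Q = [1]
  Insert 3 (step 2): P = [3] / [6];  Q = [1] / [2]
  Insert 4 (step 3): P = [3, 4] / [6];  Q = [1, 3] / [2]
  Insert 7 (step 4): P = [3, 4, 7] / [6];  Q = [1, 3, 4] / [2]
  Insert 5 (step 5): P = [3, 4, 5] / [6, 7];  Q = [1, 3, 4] / [2, 5]
  Insert 1 (step 6): P = [1, 4, 5] / [3, 7] / [6];  Q = [1, 3, 4] / [2, 5] / [6]
  Insert 2 (step 7): P = [1, 2, 5] / [3, 4] / [6, 7];  Q = [1, 3, 4] / [2, 5] / [6, 7]
Final shape: (3, 2, 2).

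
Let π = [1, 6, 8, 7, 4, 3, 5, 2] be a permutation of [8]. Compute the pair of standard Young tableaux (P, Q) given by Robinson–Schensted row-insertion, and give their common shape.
P = [1, 2, 5] / [3, 7] / [4] / [6] / [8];  Q = [1, 2, 3] / [4, 7] / [5] / [6] / [8];  common shape = (3, 2, 1, 1, 1)

Row-insert the values π_1, π_2, … into P one at a time, bumping the leftmost entry strictly greater than the inserted value down to the next row. The recording tableau Q records, in position (i, j), the step at which that cell was added to P.
  Insert 1 (step 1): P = [1];  Q = [1]
  Insert 6 (step 2): P = [1, 6];  Q = [1, 2]
  Insert 8 (step 3): P = [1, 6, 8];  Q = [1, 2, 3]
  Insert 7 (step 4): P = [1, 6, 7] / [8];  Q = [1, 2, 3] / [4]
  Insert 4 (step 5): P = [1, 4, 7] / [6] / [8];  Q = [1, 2, 3] / [4] / [5]
  Insert 3 (step 6): P = [1, 3, 7] / [4] / [6] / [8];  Q = [1, 2, 3] / [4] / [5] / [6]
  Insert 5 (step 7): P = [1, 3, 5] / [4, 7] / [6] / [8];  Q = [1, 2, 3] / [4, 7] / [5] / [6]
  Insert 2 (step 8): P = [1, 2, 5] / [3, 7] / [4] / [6] / [8];  Q = [1, 2, 3] / [4, 7] / [5] / [6] / [8]
Final shape: (3, 2, 1, 1, 1).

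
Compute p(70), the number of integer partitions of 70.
p(70) = 4087968

Compute p(n) via the recurrence p(n, m) = p(n, m−1) + p(n−m, m), where p(n, m) counts partitions of n with all parts ≤ m and p(n) = p(n, n). The base cases are p(0, m) = 1 and p(n, 0) = 0 for n > 0. Filling the table yields p(70) = 4087968. (Euler's pentagonal recurrence is an alternative.)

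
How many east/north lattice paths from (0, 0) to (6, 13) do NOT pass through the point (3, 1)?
Number of paths = 25312

Total paths from (0, 0) to (6, 13): C(19, 6) = 27132. Paths through (3, 1): (paths (0, 0) → (3, 1)) × (paths (3, 1) → (6, 13)) = C(4, 3) · C(15, 3) = 4 · 455 = 1820. Avoidance count = 27132 − 1820 = 25312.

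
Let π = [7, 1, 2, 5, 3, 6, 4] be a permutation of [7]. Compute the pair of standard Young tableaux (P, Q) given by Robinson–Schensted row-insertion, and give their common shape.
P = [1, 2, 3, 4] / [5, 6] / [7];  Q = [1, 3, 4, 6] / [2, 7] / [5];  common shape = (4, 2, 1)

Row-insert the values π_1, π_2, … into P one at a time, bumping the leftmost entry strictly greater than the inserted value down to the next row. The recording tableau Q records, in position (i, j), the step at which that cell was added to P.
  Insert 7 (step 1): P = [7];  Q = [1]
  Insert 1 (step 2): P = [1] / [7];  Q = [1] / [2]
  Insert 2 (step 3): P = [1, 2] / [7];  Q = [1, 3] / [2]
  Insert 5 (step 4): P = [1, 2, 5] / [7];  Q = [1, 3, 4] / [2]
  Insert 3 (step 5): P = [1, 2, 3] / [5] / [7];  Q = [1, 3, 4] / [2] / [5]
  Insert 6 (step 6): P = [1, 2, 3, 6] / [5] / [7];  Q = [1, 3, 4, 6] / [2] / [5]
  Insert 4 (step 7): P = [1, 2, 3, 4] / [5, 6] / [7];  Q = [1, 3, 4, 6] / [2, 7] / [5]
Final shape: (4, 2, 1).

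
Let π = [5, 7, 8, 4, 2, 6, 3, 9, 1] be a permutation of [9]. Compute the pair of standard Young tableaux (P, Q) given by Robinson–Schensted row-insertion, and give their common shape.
P = [1, 3, 8, 9] / [2, 6] / [4, 7] / [5];  Q = [1, 2, 3, 8] / [4, 6] / [5, 7] / [9];  common shape = (4, 2, 2, 1)

Row-insert the values π_1, π_2, … into P one at a time, bumping the leftmost entry strictly greater than the inserted value down to the next row. The recording tableau Q records, in position (i, j), the step at which that cell was added to P.
  Insert 5 (step 1): P = [5];  Q = [1]
  Insert 7 (step 2): P = [5, 7];  Q = [1, 2]
  Insert 8 (step 3): P = [5, 7, 8];  Q = [1, 2, 3]
  Insert 4 (step 4): P = [4, 7, 8] / [5];  Q = [1, 2, 3] / [4]
  Insert 2 (step 5): P = [2, 7, 8] / [4] / [5];  Q = [1, 2, 3] / [4] / [5]
  Insert 6 (step 6): P = [2, 6, 8] / [4, 7] / [5];  Q = [1, 2, 3] / [4, 6] / [5]
  Insert 3 (step 7): P = [2, 3, 8] / [4, 6] / [5, 7];  Q = [1, 2, 3] / [4, 6] / [5, 7]
  Insert 9 (step 8): P = [2, 3, 8, 9] / [4, 6] / [5, 7];  Q = [1, 2, 3, 8] / [4, 6] / [5, 7]
  Insert 1 (step 9): P = [1, 3, 8, 9] / [2, 6] / [4, 7] / [5];  Q = [1, 2, 3, 8] / [4, 6] / [5, 7] / [9]
Final shape: (4, 2, 2, 1).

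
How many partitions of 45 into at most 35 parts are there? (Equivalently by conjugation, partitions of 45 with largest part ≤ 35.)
p(45, parts ≤ 35) = 89037

Use the recurrence p(n, m) = p(n, m−1) + p(n−m, m): either the largest part is < m (count p(n, m−1)) or the largest part is exactly m (remove one copy of m, count p(n−m, m)). With p(0, ·) = 1 this gives p(45, parts ≤ 35) = 89037. (By conjugating Young diagrams, this also counts partitions of 45 into at most 35 parts.)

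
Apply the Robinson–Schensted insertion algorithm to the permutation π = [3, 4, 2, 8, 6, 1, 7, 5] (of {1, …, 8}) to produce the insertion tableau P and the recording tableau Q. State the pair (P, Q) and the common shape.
P = [1, 4, 5, 7] / [2, 6] / [3, 8];  Q = [1, 2, 4, 7] / [3, 5] / [6, 8];  common shape = (4, 2, 2)

Row-insert the values π_1, π_2, … into P one at a time, bumping the leftmost entry strictly greater than the inserted value down to the next row. The recording tableau Q records, in position (i, j), the step at which that cell was added to P.
  Insert 3 (step 1): P = [3];  Q = [1]
  Insert 4 (step 2): P = [3, 4];  Q = [1, 2]
  Insert 2 (step 3): P = [2, 4] / [3];  Q = [1, 2] / [3]
  Insert 8 (step 4): P = [2, 4, 8] / [3];  Q = [1, 2, 4] / [3]
  Insert 6 (step 5): P = [2, 4, 6] / [3, 8];  Q = [1, 2, 4] / [3, 5]
  Insert 1 (step 6): P = [1, 4, 6] / [2, 8] / [3];  Q = [1, 2, 4] / [3, 5] / [6]
  Insert 7 (step 7): P = [1, 4, 6, 7] / [2, 8] / [3];  Q = [1, 2, 4, 7] / [3, 5] / [6]
  Insert 5 (step 8): P = [1, 4, 5, 7] / [2, 6] / [3, 8];  Q = [1, 2, 4, 7] / [3, 5] / [6, 8]
Final shape: (4, 2, 2).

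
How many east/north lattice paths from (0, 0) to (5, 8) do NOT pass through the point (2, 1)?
Number of paths = 927

Total paths from (0, 0) to (5, 8): C(13, 5) = 1287. Paths through (2, 1): (paths (0, 0) → (2, 1)) × (paths (2, 1) → (5, 8)) = C(3, 2) · C(10, 3) = 3 · 120 = 360. Avoidance count = 1287 − 360 = 927.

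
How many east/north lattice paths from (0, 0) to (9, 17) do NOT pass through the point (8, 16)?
Number of paths = 1653608

Total paths from (0, 0) to (9, 17): C(26, 9) = 3124550. Paths through (8, 16): (paths (0, 0) → (8, 16)) × (paths (8, 16) → (9, 17)) = C(24, 8) · C(2, 1) = 735471 · 2 = 1470942. Avoidance count = 3124550 − 1470942 = 1653608.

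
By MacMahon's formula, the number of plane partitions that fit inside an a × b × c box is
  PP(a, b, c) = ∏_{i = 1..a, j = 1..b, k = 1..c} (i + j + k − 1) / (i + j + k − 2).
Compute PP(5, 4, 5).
PP(5, 4, 5) = 16818516

Evaluate the triple product over i = 1..5, j = 1..4, k = 1..5. The factors are (2/1) · (3/2) · (4/3) · (5/4) · (6/5) · (3/2) · (4/3) · (5/4) · … (100 factors total). The numerators and denominators telescope so the product is an integer; carrying out the multiplication exactly gives PP(5, 4, 5) = 16818516.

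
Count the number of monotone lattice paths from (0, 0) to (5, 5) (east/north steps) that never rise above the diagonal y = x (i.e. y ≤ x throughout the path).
Number of paths = 42

By the reflection principle (André's argument), the number of monotone paths to (5, 5) with n ≤ m that never go above y = x is C(10, 5) − C(10, 6) = 252 − 210 = 42.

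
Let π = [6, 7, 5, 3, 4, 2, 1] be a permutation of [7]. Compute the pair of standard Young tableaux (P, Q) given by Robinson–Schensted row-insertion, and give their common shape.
P = [1, 4] / [2, 7] / [3] / [5] / [6];  Q = [1, 2] / [3, 5] / [4] / [6] / [7];  common shape = (2, 2, 1, 1, 1)

Row-insert the values π_1, π_2, … into P one at a time, bumping the leftmost entry strictly greater than the inserted value down to the next row. The recording tableau Q records, in position (i, j), the step at which that cell was added to P.
  Insert 6 (step 1): P = [6];  Q = [1]
  Insert 7 (step 2): P = [6, 7];  Q = [1, 2]
  Insert 5 (step 3): P = [5, 7] / [6];  Q = [1, 2] / [3]
  Insert 3 (step 4): P = [3, 7] / [5] / [6];  Q = [1, 2] / [3] / [4]
  Insert 4 (step 5): P = [3, 4] / [5, 7] / [6];  Q = [1, 2] / [3, 5] / [4]
  Insert 2 (step 6): P = [2, 4] / [3, 7] / [5] / [6];  Q = [1, 2] / [3, 5] / [4] / [6]
  Insert 1 (step 7): P = [1, 4] / [2, 7] / [3] / [5] / [6];  Q = [1, 2] / [3, 5] / [4] / [6] / [7]
Final shape: (2, 2, 1, 1, 1).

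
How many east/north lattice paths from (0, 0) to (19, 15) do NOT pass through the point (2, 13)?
Number of paths = 1855949565

Total paths from (0, 0) to (19, 15): C(34, 19) = 1855967520. Paths through (2, 13): (paths (0, 0) → (2, 13)) × (paths (2, 13) → (19, 15)) = C(15, 2) · C(19, 17) = 105 · 171 = 17955. Avoidance count = 1855967520 − 17955 = 1855949565.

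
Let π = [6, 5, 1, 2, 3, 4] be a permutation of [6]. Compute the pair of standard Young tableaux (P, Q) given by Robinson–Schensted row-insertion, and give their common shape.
P = [1, 2, 3, 4] / [5] / [6];  Q = [1, 4, 5, 6] / [2] / [3];  common shape = (4, 1, 1)

Row-insert the values π_1, π_2, … into P one at a time, bumping the leftmost entry strictly greater than the inserted value down to the next row. The recording tableau Q records, in position (i, j), the step at which that cell was added to P.
  Insert 6 (step 1): P = [6];  Q = [1]
  Insert 5 (step 2): P = [5] / [6];  Q = [1] / [2]
  Insert 1 (step 3): P = [1] / [5] / [6];  Q = [1] / [2] / [3]
  Insert 2 (step 4): P = [1, 2] / [5] / [6];  Q = [1, 4] / [2] / [3]
  Insert 3 (step 5): P = [1, 2, 3] / [5] / [6];  Q = [1, 4, 5] / [2] / [3]
  Insert 4 (step 6): P = [1, 2, 3, 4] / [5] / [6];  Q = [1, 4, 5, 6] / [2] / [3]
Final shape: (4, 1, 1).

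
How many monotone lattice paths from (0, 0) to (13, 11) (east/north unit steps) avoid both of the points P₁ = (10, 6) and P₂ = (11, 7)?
Number of paths = 1810576

Inclusion–exclusion. Total paths: C(24, 13) = 2496144. Through P₁: C(16, 10)·C(8, 3) = 448448. Through P₂: C(18, 11)·C(6, 2) = 477360. Since P₁ is strictly southwest of P₂, a monotone path through both must visit P₁ then P₂; paths through both = C(16, 10)·C(2, 1)·C(6, 2) = 240240. Avoid both = 2496144 − 448448 − 477360 + 240240 = 1810576.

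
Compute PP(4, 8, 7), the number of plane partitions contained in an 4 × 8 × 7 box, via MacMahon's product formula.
PP(4, 8, 7) = 1318349483880

Evaluate the triple product over i = 1..4, j = 1..8, k = 1..7. The factors are (2/1) · (3/2) · (4/3) · (5/4) · (6/5) · (7/6) · (8/7) · (3/2) · … (224 factors total). The numerators and denominators telescope so the product is an integer; carrying out the multiplication exactly gives PP(4, 8, 7) = 1318349483880.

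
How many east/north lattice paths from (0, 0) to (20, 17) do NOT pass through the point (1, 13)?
Number of paths = 15905244740

Total paths from (0, 0) to (20, 17): C(37, 20) = 15905368710. Paths through (1, 13): (paths (0, 0) → (1, 13)) × (paths (1, 13) → (20, 17)) = C(14, 1) · C(23, 19) = 14 · 8855 = 123970. Avoidance count = 15905368710 − 123970 = 15905244740.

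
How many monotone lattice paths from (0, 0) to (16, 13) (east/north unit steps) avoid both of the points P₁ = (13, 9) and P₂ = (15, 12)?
Number of paths = 25634895

Inclusion–exclusion. Total paths: C(29, 16) = 67863915. Through P₁: C(22, 13)·C(7, 3) = 17409700. Through P₂: C(27, 15)·C(2, 1) = 34767720. Since P₁ is strictly southwest of P₂, a monotone path through both must visit P₁ then P₂; paths through both = C(22, 13)·C(5, 2)·C(2, 1) = 9948400. Avoid both = 67863915 − 17409700 − 34767720 + 9948400 = 25634895.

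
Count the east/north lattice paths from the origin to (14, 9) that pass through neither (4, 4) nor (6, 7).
Number of paths = 561260

Inclusion–exclusion. Total paths: C(23, 14) = 817190. Through P₁: C(8, 4)·C(15, 10) = 210210. Through P₂: C(13, 6)·C(10, 8) = 77220. Since P₁ is strictly southwest of P₂, a monotone path through both must visit P₁ then P₂; paths through both = C(8, 4)·C(5, 2)·C(10, 8) = 31500. Avoid both = 817190 − 210210 − 77220 + 31500 = 561260.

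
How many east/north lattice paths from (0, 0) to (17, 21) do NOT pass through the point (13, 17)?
Number of paths = 20397953880

Total paths from (0, 0) to (17, 21): C(38, 17) = 28781143380. Paths through (13, 17): (paths (0, 0) → (13, 17)) × (paths (13, 17) → (17, 21)) = C(30, 13) · C(8, 4) = 119759850 · 70 = 8383189500. Avoidance count = 28781143380 − 8383189500 = 20397953880.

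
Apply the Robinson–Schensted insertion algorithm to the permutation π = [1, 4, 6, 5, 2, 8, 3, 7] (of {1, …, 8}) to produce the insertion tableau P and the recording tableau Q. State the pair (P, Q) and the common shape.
P = [1, 2, 3, 7] / [4, 5, 8] / [6];  Q = [1, 2, 3, 6] / [4, 7, 8] / [5];  common shape = (4, 3, 1)

Row-insert the values π_1, π_2, … into P one at a time, bumping the leftmost entry strictly greater than the inserted value down to the next row. The recording tableau Q records, in position (i, j), the step at which that cell was added to P.
  Insert 1 (step 1): P = [1];  Q = [1]
  Insert 4 (step 2): P = [1, 4];  Q = [1, 2]
  Insert 6 (step 3): P = [1, 4, 6];  Q = [1, 2, 3]
  Insert 5 (step 4): P = [1, 4, 5] / [6];  Q = [1, 2, 3] / [4]
  Insert 2 (step 5): P = [1, 2, 5] / [4] / [6];  Q = [1, 2, 3] / [4] / [5]
  Insert 8 (step 6): P = [1, 2, 5, 8] / [4] / [6];  Q = [1, 2, 3, 6] / [4] / [5]
  Insert 3 (step 7): P = [1, 2, 3, 8] / [4, 5] / [6];  Q = [1, 2, 3, 6] / [4, 7] / [5]
  Insert 7 (step 8): P = [1, 2, 3, 7] / [4, 5, 8] / [6];  Q = [1, 2, 3, 6] / [4, 7, 8] / [5]
Final shape: (4, 3, 1).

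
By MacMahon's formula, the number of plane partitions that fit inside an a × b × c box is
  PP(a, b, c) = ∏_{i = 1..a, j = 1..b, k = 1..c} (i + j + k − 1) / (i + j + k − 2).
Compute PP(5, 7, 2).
PP(5, 7, 2) = 169884

Evaluate the triple product over i = 1..5, j = 1..7, k = 1..2. The factors are (2/1) · (3/2) · (3/2) · (4/3) · (4/3) · (5/4) · (5/4) · (6/5) · … (70 factors total). The numerators and denominators telescope so the product is an integer; carrying out the multiplication exactly gives PP(5, 7, 2) = 169884.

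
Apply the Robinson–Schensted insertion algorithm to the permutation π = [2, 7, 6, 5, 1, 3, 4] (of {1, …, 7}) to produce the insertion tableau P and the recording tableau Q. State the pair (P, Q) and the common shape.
P = [1, 3, 4] / [2, 5] / [6] / [7];  Q = [1, 2, 7] / [3, 6] / [4] / [5];  common shape = (3, 2, 1, 1)

Row-insert the values π_1, π_2, … into P one at a time, bumping the leftmost entry strictly greater than the inserted value down to the next row. The recording tableau Q records, in position (i, j), the step at which that cell was added to P.
  Insert 2 (step 1): P = [2];  Q = [1]
  Insert 7 (step 2): P = [2, 7];  Q = [1, 2]
  Insert 6 (step 3): P = [2, 6] / [7];  Q = [1, 2] / [3]
  Insert 5 (step 4): P = [2, 5] / [6] / [7];  Q = [1, 2] / [3] / [4]
  Insert 1 (step 5): P = [1, 5] / [2] / [6] / [7];  Q = [1, 2] / [3] / [4] / [5]
  Insert 3 (step 6): P = [1, 3] / [2, 5] / [6] / [7];  Q = [1, 2] / [3, 6] / [4] / [5]
  Insert 4 (step 7): P = [1, 3, 4] / [2, 5] / [6] / [7];  Q = [1, 2, 7] / [3, 6] / [4] / [5]
Final shape: (3, 2, 1, 1).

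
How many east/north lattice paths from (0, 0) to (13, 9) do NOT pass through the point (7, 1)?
Number of paths = 473396

Total paths from (0, 0) to (13, 9): C(22, 13) = 497420. Paths through (7, 1): (paths (0, 0) → (7, 1)) × (paths (7, 1) → (13, 9)) = C(8, 7) · C(14, 6) = 8 · 3003 = 24024. Avoidance count = 497420 − 24024 = 473396.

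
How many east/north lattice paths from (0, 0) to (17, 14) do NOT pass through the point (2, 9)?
Number of paths = 264329805

Total paths from (0, 0) to (17, 14): C(31, 17) = 265182525. Paths through (2, 9): (paths (0, 0) → (2, 9)) × (paths (2, 9) → (17, 14)) = C(11, 2) · C(20, 15) = 55 · 15504 = 852720. Avoidance count = 265182525 − 852720 = 264329805.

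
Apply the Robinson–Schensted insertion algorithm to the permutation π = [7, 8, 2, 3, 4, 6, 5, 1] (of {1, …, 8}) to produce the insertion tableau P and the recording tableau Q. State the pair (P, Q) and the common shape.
P = [1, 3, 4, 5] / [2, 8] / [6] / [7];  Q = [1, 2, 5, 6] / [3, 4] / [7] / [8];  common shape = (4, 2, 1, 1)

Row-insert the values π_1, π_2, … into P one at a time, bumping the leftmost entry strictly greater than the inserted value down to the next row. The recording tableau Q records, in position (i, j), the step at which that cell was added to P.
  Insert 7 (step 1): P = [7];  Q = [1]
  Insert 8 (step 2): P = [7, 8];  Q = [1, 2]
  Insert 2 (step 3): P = [2, 8] / [7];  Q = [1, 2] / [3]
  Insert 3 (step 4): P = [2, 3] / [7, 8];  Q = [1, 2] / [3, 4]
  Insert 4 (step 5): P = [2, 3, 4] / [7, 8];  Q = [1, 2, 5] / [3, 4]
  Insert 6 (step 6): P = [2, 3, 4, 6] / [7, 8];  Q = [1, 2, 5, 6] / [3, 4]
  Insert 5 (step 7): P = [2, 3, 4, 5] / [6, 8] / [7];  Q = [1, 2, 5, 6] / [3, 4] / [7]
  Insert 1 (step 8): P = [1, 3, 4, 5] / [2, 8] / [6] / [7];  Q = [1, 2, 5, 6] / [3, 4] / [7] / [8]
Final shape: (4, 2, 1, 1).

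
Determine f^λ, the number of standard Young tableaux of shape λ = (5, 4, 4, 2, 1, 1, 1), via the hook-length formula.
# SYT of shape (5, 4, 4, 2, 1, 1, 1) = 8019648

Hook-length formula: f^λ = n! / Π hook(c), product over all cells c of the Young diagram. For λ = (5, 4, 4, 2, 1, 1, 1), n = 18 boxes. Hook lengths by row (left-to-right, top-to-bottom): [11, 7, 5, 4, 1]; [9, 5, 3, 2]; [8, 4, 2, 1]; [5, 1]; [3]; [2]; [1]. Product of hooks = 798336000. So f^λ = 18! / 798336000 = 6402373705728000 / 798336000 = 8019648.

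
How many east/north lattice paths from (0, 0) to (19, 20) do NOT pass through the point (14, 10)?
Number of paths = 63033612642

Total paths from (0, 0) to (19, 20): C(39, 19) = 68923264410. Paths through (14, 10): (paths (0, 0) → (14, 10)) × (paths (14, 10) → (19, 20)) = C(24, 14) · C(15, 5) = 1961256 · 3003 = 5889651768. Avoidance count = 68923264410 − 5889651768 = 63033612642.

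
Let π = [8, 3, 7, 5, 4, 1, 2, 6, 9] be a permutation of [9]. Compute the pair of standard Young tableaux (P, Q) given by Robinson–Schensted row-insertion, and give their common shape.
P = [1, 2, 6, 9] / [3, 4] / [5] / [7] / [8];  Q = [1, 3, 8, 9] / [2, 7] / [4] / [5] / [6];  common shape = (4, 2, 1, 1, 1)

Row-insert the values π_1, π_2, … into P one at a time, bumping the leftmost entry strictly greater than the inserted value down to the next row. The recording tableau Q records, in position (i, j), the step at which that cell was added to P.
  Insert 8 (step 1): P = [8];  Q = [1]
  Insert 3 (step 2): P = [3] / [8];  Q = [1] / [2]
  Insert 7 (step 3): P = [3, 7] / [8];  Q = [1, 3] / [2]
  Insert 5 (step 4): P = [3, 5] / [7] / [8];  Q = [1, 3] / [2] / [4]
  Insert 4 (step 5): P = [3, 4] / [5] / [7] / [8];  Q = [1, 3] / [2] / [4] / [5]
  Insert 1 (step 6): P = [1, 4] / [3] / [5] / [7] / [8];  Q = [1, 3] / [2] / [4] / [5] / [6]
  Insert 2 (step 7): P = [1, 2] / [3, 4] / [5] / [7] / [8];  Q = [1, 3] / [2, 7] / [4] / [5] / [6]
  Insert 6 (step 8): P = [1, 2, 6] / [3, 4] / [5] / [7] / [8];  Q = [1, 3, 8] / [2, 7] / [4] / [5] / [6]
  Insert 9 (step 9): P = [1, 2, 6, 9] / [3, 4] / [5] / [7] / [8];  Q = [1, 3, 8, 9] / [2, 7] / [4] / [5] / [6]
Final shape: (4, 2, 1, 1, 1).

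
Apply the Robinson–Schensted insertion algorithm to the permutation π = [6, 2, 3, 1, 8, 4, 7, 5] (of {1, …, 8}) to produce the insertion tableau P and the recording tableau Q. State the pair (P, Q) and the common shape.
P = [1, 3, 4, 5] / [2, 7] / [6, 8];  Q = [1, 3, 5, 7] / [2, 6] / [4, 8];  common shape = (4, 2, 2)

Row-insert the values π_1, π_2, … into P one at a time, bumping the leftmost entry strictly greater than the inserted value down to the next row. The recording tableau Q records, in position (i, j), the step at which that cell was added to P.
  Insert 6 (step 1): P = [6];  Q = [1]
  Insert 2 (step 2): P = [2] / [6];  Q = [1] / [2]
  Insert 3 (step 3): P = [2, 3] / [6];  Q = [1, 3] / [2]
  Insert 1 (step 4): P = [1, 3] / [2] / [6];  Q = [1, 3] / [2] / [4]
  Insert 8 (step 5): P = [1, 3, 8] / [2] / [6];  Q = [1, 3, 5] / [2] / [4]
  Insert 4 (step 6): P = [1, 3, 4] / [2, 8] / [6];  Q = [1, 3, 5] / [2, 6] / [4]
  Insert 7 (step 7): P = [1, 3, 4, 7] / [2, 8] / [6];  Q = [1, 3, 5, 7] / [2, 6] / [4]
  Insert 5 (step 8): P = [1, 3, 4, 5] / [2, 7] / [6, 8];  Q = [1, 3, 5, 7] / [2, 6] / [4, 8]
Final shape: (4, 2, 2).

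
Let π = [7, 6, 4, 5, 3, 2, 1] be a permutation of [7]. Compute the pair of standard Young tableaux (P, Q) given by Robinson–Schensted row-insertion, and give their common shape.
P = [1, 5] / [2] / [3] / [4] / [6] / [7];  Q = [1, 4] / [2] / [3] / [5] / [6] / [7];  common shape = (2, 1, 1, 1, 1, 1)

Row-insert the values π_1, π_2, … into P one at a time, bumping the leftmost entry strictly greater than the inserted value down to the next row. The recording tableau Q records, in position (i, j), the step at which that cell was added to P.
  Insert 7 (step 1): P = [7];  Q = [1]
  Insert 6 (step 2): P = [6] / [7];  Q = [1] / [2]
  Insert 4 (step 3): P = [4] / [6] / [7];  Q = [1] / [2] / [3]
  Insert 5 (step 4): P = [4, 5] / [6] / [7];  Q = [1, 4] / [2] / [3]
  Insert 3 (step 5): P = [3, 5] / [4] / [6] / [7];  Q = [1, 4] / [2] / [3] / [5]
  Insert 2 (step 6): P = [2, 5] / [3] / [4] / [6] / [7];  Q = [1, 4] / [2] / [3] / [5] / [6]
  Insert 1 (step 7): P = [1, 5] / [2] / [3] / [4] / [6] / [7];  Q = [1, 4] / [2] / [3] / [5] / [6] / [7]
Final shape: (2, 1, 1, 1, 1, 1).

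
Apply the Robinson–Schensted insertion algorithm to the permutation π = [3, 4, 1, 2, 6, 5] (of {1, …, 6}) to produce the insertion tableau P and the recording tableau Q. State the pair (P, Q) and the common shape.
P = [1, 2, 5] / [3, 4, 6];  Q = [1, 2, 5] / [3, 4, 6];  common shape = (3, 3)

Row-insert the values π_1, π_2, … into P one at a time, bumping the leftmost entry strictly greater than the inserted value down to the next row. The recording tableau Q records, in position (i, j), the step at which that cell was added to P.
  Insert 3 (step 1): P = [3];  Q = [1]
  Insert 4 (step 2): P = [3, 4];  Q = [1, 2]
  Insert 1 (step 3): P = [1, 4] / [3];  Q = [1, 2] / [3]
  Insert 2 (step 4): P = [1, 2] / [3, 4];  Q = [1, 2] / [3, 4]
  Insert 6 (step 5): P = [1, 2, 6] / [3, 4];  Q = [1, 2, 5] / [3, 4]
  Insert 5 (step 6): P = [1, 2, 5] / [3, 4, 6];  Q = [1, 2, 5] / [3, 4, 6]
Final shape: (3, 3).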